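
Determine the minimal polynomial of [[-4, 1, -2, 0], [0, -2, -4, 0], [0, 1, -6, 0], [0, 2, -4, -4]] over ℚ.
m_A(x) = (x + 4)^2

The characteristic polynomial factors as (x + 4)^4. The minimal polynomial is ∏(x - λ)^{k_λ} where k_λ is the size of the largest Jordan block at λ.

For λ = -4: rank(A + 4I) = 1, and the largest Jordan block has size 2 (the smallest k with rank((A + 4I)^k) = rank((A + 4I)^(k+1))).

So m_A(x) = (x + 4)^2.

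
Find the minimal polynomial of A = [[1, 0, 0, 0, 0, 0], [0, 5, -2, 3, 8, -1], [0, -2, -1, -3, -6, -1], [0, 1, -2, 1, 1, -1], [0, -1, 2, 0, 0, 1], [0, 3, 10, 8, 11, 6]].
m_A(x) = (x - 3)^3(x - 1)

The characteristic polynomial factors as (x - 3)^3(x - 1)^3. The minimal polynomial is ∏(x - λ)^{k_λ} where k_λ is the size of the largest Jordan block at λ.

For λ = 1: rank(A - I) = 3, and the largest Jordan block has size 1 (the smallest k with rank((A - I)^k) = rank((A - I)^(k+1))).
For λ = 3: rank(A - 3I) = 5, and the largest Jordan block has size 3 (the smallest k with rank((A - 3I)^k) = rank((A - 3I)^(k+1))).

So m_A(x) = (x - 3)^3(x - 1).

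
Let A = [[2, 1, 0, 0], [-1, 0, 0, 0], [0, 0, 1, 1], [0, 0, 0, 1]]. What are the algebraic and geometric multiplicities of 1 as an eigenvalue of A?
The characteristic polynomial is (x - 1)^4, so the factor x - 1 appears with exponent 4: the algebraic multiplicity is 4.

rank(A - I) = 2, so the eigenspace has dimension 4 - 2 = 2: the geometric multiplicity is 2.

Since 2 < 4, A is not diagonalizable.

algebraic multiplicity 4, geometric multiplicity 2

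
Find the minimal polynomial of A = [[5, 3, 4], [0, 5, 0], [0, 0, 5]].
The characteristic polynomial factors as (x - 5)^3. The minimal polynomial is ∏(x - λ)^{k_λ} where k_λ is the size of the largest Jordan block at λ.

For λ = 5: rank(A - 5I) = 1, and the largest Jordan block has size 2 (the smallest k with rank((A - 5I)^k) = rank((A - 5I)^(k+1))).

So m_A(x) = (x - 5)^2.

m_A(x) = (x - 5)^2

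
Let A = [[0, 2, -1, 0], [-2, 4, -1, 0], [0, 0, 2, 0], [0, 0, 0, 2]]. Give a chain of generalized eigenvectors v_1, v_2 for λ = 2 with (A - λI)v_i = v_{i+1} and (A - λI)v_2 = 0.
v_1 = [[0, 1, 1, -1]]^T, v_2 = [[1, 1, 0, 0]]^T

We seek v_1 ∈ ker((A - 2I)^2) \ ker(A - 2I), then set v_{i+1} = (A - 2I) v_i.

One such chain is v_1 = [[0, 1, 1, -1]]^T, v_2 = [[1, 1, 0, 0]]^T. Check: (A - 2I) v_2 = [[0, 0, 0, 0]]^T = 0.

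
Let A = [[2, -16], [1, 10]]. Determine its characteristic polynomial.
χ_A(x) = (x - 6)^2

xI - A = [[x - 2, 16], [-1, x - 10]].

Expanding det(xI - A) along the first row:
det(xI - A) = + (x - 2)·det([[x - 10]]) - (16)·det([[-1]]).

Evaluating gives χ_A(x) = x^2 - 12x + 36 = (x - 6)^2.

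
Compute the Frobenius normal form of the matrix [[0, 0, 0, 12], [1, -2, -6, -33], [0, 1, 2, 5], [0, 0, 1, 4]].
R = [[0, 0, 0, 12], [1, 0, 0, -15], [0, 1, 0, 3], [0, 0, 1, 4]]

The invariant factors of A (the non-unit diagonal entries of the Smith normal form of xI - A over ℚ[x]) are (x - 4)(x^3 - 3x + 3), each dividing the next. The characteristic polynomial is their product, (x - 4)(x^3 - 3x + 3).

The rational canonical form is the block-diagonal matrix of companion matrices C(f_i):
R = [[0, 0, 0, 12], [1, 0, 0, -15], [0, 1, 0, 3], [0, 0, 1, 4]].

Note the characteristic polynomial does not split into linear factors over ℚ, so A has no Jordan form over ℚ; the rational canonical form exists over any field.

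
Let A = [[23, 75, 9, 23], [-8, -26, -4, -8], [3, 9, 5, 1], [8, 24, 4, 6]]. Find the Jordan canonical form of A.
J = [[-2, 0, 0, 0], [0, 2, 0, 0], [0, 0, 4, 1], [0, 0, 0, 4]]

The characteristic polynomial is det(xI - A) = (x - 4)^2(x - 2)(x + 2), so the eigenvalues are -2 (algebraic multiplicity 1), 2 (algebraic multiplicity 1), 4 (algebraic multiplicity 2).

For λ = -2: algebraic multiplicity 1 gives one 1×1 block.

For λ = 2: algebraic multiplicity 1 gives one 1×1 block.

For λ = 4: rank(A - 4I) = 3, rank((A - 4I)^2) = 2. The eigenspace has dimension 4 - 3 = 1, so there is 1 Jordan block; the rank sequence gives block sizes [2].

Assembling the blocks gives the Jordan form J above.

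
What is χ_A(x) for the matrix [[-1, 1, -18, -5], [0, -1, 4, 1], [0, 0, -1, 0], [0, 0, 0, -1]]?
xI - A = [[x + 1, -1, 18, 5], [0, x + 1, -4, -1], [0, 0, x + 1, 0], [0, 0, 0, x + 1]].

Expanding det(xI - A) along the first row:
det(xI - A) = + (x + 1)·det([[x + 1, -4, -1], [0, x + 1, 0], [0, 0, x + 1]]) - (-1)·det([[0, -4, -1], [0, x + 1, 0], [0, 0, x + 1]]) + (18)·det([[0, x + 1, -1], [0, 0, 0], [0, 0, x + 1]]) - (5)·det([[0, x + 1, -4], [0, 0, x + 1], [0, 0, 0]]).

Evaluating gives χ_A(x) = x^4 + 4x^3 + 6x^2 + 4x + 1 = (x + 1)^4.

χ_A(x) = (x + 1)^4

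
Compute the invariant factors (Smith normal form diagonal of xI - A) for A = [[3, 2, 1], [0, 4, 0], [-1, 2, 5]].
x - 4, (x - 4)^2

The Jordan structure of A has elementary divisors (x - 4)^2, (x - 4). Arranging the block sizes at each eigenvalue in decreasing order and taking row products gives the invariant factors.

Invariant factors (smallest first, each dividing the next): x - 4, (x - 4)^2.

Check: the last factor (x - 4)^2 is the minimal polynomial, and the product (x - 4)^3 is the characteristic polynomial.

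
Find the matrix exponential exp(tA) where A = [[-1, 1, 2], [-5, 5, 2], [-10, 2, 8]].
A has Jordan form J = [[4, 1, 0], [0, 4, 0], [0, 0, 4]] with A = PJP^{-1}, so e^{tA} = P e^{tJ} P^{-1}.

For a Jordan block J_k(λ), e^{tJ_k(λ)} = e^{λt} · (I + tN + t^2 N^2/2! + ... + t^{k-1} N^{k-1}/(k-1)!) where N is the nilpotent superdiagonal part.

Assembling the blocks and conjugating back gives the entries of e^{tA} as shown above.

e^{tA} = [[(1 - 5*t)*e^{4*t}, t*e^{4*t}, 2*t*e^{4*t}], [-5*t*e^{4*t}, (t + 1)*e^{4*t}, 2*t*e^{4*t}], [-10*t*e^{4*t}, 2*t*e^{4*t}, (4*t + 1)*e^{4*t}]]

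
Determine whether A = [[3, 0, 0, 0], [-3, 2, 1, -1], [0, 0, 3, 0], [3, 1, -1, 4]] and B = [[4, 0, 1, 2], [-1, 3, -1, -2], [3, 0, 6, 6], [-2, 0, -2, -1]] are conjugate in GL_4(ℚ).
Yes.

Two matrices over a field are similar if and only if they have the same invariant factors.

Both A and B have characteristic polynomial (x - 3)^4 and minimal polynomial (x - 3)^2. Computing further, both have invariant factors x - 3, x - 3, (x - 3)^2. Hence A and B are similar.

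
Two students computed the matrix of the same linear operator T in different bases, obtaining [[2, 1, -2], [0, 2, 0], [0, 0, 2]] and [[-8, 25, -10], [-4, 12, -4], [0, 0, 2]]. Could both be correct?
Yes.

Two matrices over a field are similar if and only if they have the same invariant factors.

Both A and B have characteristic polynomial (x - 2)^3 and minimal polynomial (x - 2)^2. Computing further, both have invariant factors x - 2, (x - 2)^2. Hence A and B are similar.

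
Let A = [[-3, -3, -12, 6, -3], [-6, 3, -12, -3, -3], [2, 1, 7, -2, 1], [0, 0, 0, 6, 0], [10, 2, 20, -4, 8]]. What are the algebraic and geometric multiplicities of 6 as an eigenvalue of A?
The characteristic polynomial is (x - 6)^2(x - 3)^3, so the factor x - 6 appears with exponent 2: the algebraic multiplicity is 2.

rank(A - 6I) = 3, so the eigenspace has dimension 5 - 3 = 2: the geometric multiplicity is 2.

algebraic multiplicity 2, geometric multiplicity 2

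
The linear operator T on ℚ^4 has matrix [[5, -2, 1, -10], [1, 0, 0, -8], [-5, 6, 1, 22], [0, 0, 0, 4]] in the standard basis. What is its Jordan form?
J = [[2, 1, 0, 0], [0, 2, 1, 0], [0, 0, 2, 0], [0, 0, 0, 4]]

The characteristic polynomial is det(xI - A) = (x - 4)(x - 2)^3, so the eigenvalues are 2 (algebraic multiplicity 3), 4 (algebraic multiplicity 1).

For λ = 2: rank(A - 2I) = 3, rank((A - 2I)^2) = 2, rank((A - 2I)^3) = 1. The eigenspace has dimension 4 - 3 = 1, so there is 1 Jordan block; the rank sequence gives block sizes [3].

For λ = 4: algebraic multiplicity 1 gives one 1×1 block.

Assembling the blocks gives the Jordan form J above.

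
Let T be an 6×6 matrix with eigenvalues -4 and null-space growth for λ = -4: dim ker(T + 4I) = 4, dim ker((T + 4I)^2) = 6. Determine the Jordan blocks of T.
λ = -4: successive nullity increments [4, 2] count blocks of size ≥ k; block sizes are [2, 2, 1, 1].

Jordan blocks: (-4, 2), (-4, 2), (-4, 1), (-4, 1)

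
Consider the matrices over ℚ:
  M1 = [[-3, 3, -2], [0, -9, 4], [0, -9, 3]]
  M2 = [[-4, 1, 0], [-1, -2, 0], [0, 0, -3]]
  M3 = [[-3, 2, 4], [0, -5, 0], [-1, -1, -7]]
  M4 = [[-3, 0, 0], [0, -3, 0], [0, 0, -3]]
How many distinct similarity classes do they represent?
Characteristic polynomials: χ_{M1} = (x + 3)^3, χ_{M2} = (x + 3)^3, χ_{M3} = (x + 5)^3, χ_{M4} = (x + 3)^3.

{M1, M2}: invariant factors x + 3, (x + 3)^2.

{M3}: invariant factors x + 5, (x + 5)^2.

{M4}: invariant factors x + 3, x + 3, x + 3.

Matrices are similar if and only if their invariant-factor lists agree; the partition into similarity classes is {M1, M2}, {M3}, {M4}.

3 classes: {M1, M2}, {M3}, {M4}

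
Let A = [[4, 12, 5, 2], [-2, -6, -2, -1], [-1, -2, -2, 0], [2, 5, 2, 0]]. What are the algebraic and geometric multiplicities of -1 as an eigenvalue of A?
The characteristic polynomial is (x + 1)^4, so the factor x + 1 appears with exponent 4: the algebraic multiplicity is 4.

rank(A + I) = 2, so the eigenspace has dimension 4 - 2 = 2: the geometric multiplicity is 2.

Since 2 < 4, A is not diagonalizable.

algebraic multiplicity 4, geometric multiplicity 2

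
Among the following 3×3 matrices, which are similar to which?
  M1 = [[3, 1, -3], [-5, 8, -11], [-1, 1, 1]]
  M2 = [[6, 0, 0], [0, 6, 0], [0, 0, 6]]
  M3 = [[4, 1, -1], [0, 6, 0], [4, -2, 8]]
3 classes: {M1}, {M2}, {M3}

Characteristic polynomials: χ_{M1} = (x - 4)^3, χ_{M2} = (x - 6)^3, χ_{M3} = (x - 6)^3.

{M1}: invariant factors (x - 4)^3.

{M2}: invariant factors x - 6, x - 6, x - 6.

{M3}: invariant factors x - 6, (x - 6)^2.

Matrices are similar if and only if their invariant-factor lists agree; the partition into similarity classes is {M1}, {M2}, {M3}.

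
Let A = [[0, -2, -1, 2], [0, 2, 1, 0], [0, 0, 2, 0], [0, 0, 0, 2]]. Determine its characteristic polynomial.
χ_A(x) = x(x - 2)^3

xI - A = [[x, 2, 1, -2], [0, x - 2, -1, 0], [0, 0, x - 2, 0], [0, 0, 0, x - 2]].

Expanding det(xI - A) along the first row:
det(xI - A) = + (x)·det([[x - 2, -1, 0], [0, x - 2, 0], [0, 0, x - 2]]) - (2)·det([[0, -1, 0], [0, x - 2, 0], [0, 0, x - 2]]) + (1)·det([[0, x - 2, 0], [0, 0, 0], [0, 0, x - 2]]) - (-2)·det([[0, x - 2, -1], [0, 0, x - 2], [0, 0, 0]]).

Evaluating gives χ_A(x) = x^4 - 6x^3 + 12x^2 - 8x = x(x - 2)^3.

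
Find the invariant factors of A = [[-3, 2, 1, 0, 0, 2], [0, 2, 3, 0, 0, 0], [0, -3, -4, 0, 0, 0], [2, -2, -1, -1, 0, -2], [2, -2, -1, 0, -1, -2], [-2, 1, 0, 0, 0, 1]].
x + 1, x + 1, x + 1, (x + 1)^3

The Jordan structure of A has elementary divisors (x + 1)^3, (x + 1), (x + 1), (x + 1). Arranging the block sizes at each eigenvalue in decreasing order and taking row products gives the invariant factors.

Invariant factors (smallest first, each dividing the next): x + 1, x + 1, x + 1, (x + 1)^3.

Check: the last factor (x + 1)^3 is the minimal polynomial, and the product (x + 1)^6 is the characteristic polynomial.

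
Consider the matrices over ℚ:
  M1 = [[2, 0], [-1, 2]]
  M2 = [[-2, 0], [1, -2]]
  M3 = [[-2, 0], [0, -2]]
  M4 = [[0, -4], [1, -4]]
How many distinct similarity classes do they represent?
Characteristic polynomials: χ_{M1} = (x - 2)^2, χ_{M2} = (x + 2)^2, χ_{M3} = (x + 2)^2, χ_{M4} = (x + 2)^2.

{M1}: invariant factors (x - 2)^2.

{M2, M4}: invariant factors (x + 2)^2.

{M3}: invariant factors x + 2, x + 2.

Matrices are similar if and only if their invariant-factor lists agree; the partition into similarity classes is {M1}, {M2, M4}, {M3}.

3 classes: {M1}, {M2, M4}, {M3}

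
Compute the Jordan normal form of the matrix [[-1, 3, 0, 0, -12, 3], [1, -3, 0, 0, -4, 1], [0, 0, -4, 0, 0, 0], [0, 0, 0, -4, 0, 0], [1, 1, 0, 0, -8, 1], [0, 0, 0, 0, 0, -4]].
The characteristic polynomial is det(xI - A) = (x + 4)^6, so the eigenvalues are -4 (algebraic multiplicity 6).

For λ = -4: rank(A + 4I) = 1, rank((A + 4I)^2) = 0. The eigenspace has dimension 6 - 1 = 5, so there are 5 Jordan blocks; the rank sequence gives block sizes [2, 1, 1, 1, 1].

Assembling the blocks gives the Jordan form J above.

J = [[-4, 1, 0, 0, 0, 0], [0, -4, 0, 0, 0, 0], [0, 0, -4, 0, 0, 0], [0, 0, 0, -4, 0, 0], [0, 0, 0, 0, -4, 0], [0, 0, 0, 0, 0, -4]]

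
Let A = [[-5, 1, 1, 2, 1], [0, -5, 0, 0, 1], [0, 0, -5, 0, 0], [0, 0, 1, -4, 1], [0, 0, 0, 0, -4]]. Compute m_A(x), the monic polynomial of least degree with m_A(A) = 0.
m_A(x) = (x + 4)^2(x + 5)^2

The characteristic polynomial factors as (x + 4)^2(x + 5)^3. The minimal polynomial is ∏(x - λ)^{k_λ} where k_λ is the size of the largest Jordan block at λ.

For λ = -5: rank(A + 5I) = 3, and the largest Jordan block has size 2 (the smallest k with rank((A + 5I)^k) = rank((A + 5I)^(k+1))).
For λ = -4: rank(A + 4I) = 4, and the largest Jordan block has size 2 (the smallest k with rank((A + 4I)^k) = rank((A + 4I)^(k+1))).

So m_A(x) = (x + 4)^2(x + 5)^2.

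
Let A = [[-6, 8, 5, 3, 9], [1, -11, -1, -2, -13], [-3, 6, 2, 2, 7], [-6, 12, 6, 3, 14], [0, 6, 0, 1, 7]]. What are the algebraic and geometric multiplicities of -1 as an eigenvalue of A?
The characteristic polynomial is (x + 1)^5, so the factor x + 1 appears with exponent 5: the algebraic multiplicity is 5.

rank(A + I) = 2, so the eigenspace has dimension 5 - 2 = 3: the geometric multiplicity is 3.

Since 3 < 5, A is not diagonalizable.

algebraic multiplicity 5, geometric multiplicity 3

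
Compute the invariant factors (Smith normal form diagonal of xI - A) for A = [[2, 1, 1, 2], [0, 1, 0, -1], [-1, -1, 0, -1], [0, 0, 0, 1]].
The Jordan structure of A has elementary divisors (x - 1)^2, (x - 1)^2. Arranging the block sizes at each eigenvalue in decreasing order and taking row products gives the invariant factors.

Invariant factors (smallest first, each dividing the next): (x - 1)^2, (x - 1)^2.

Check: the last factor (x - 1)^2 is the minimal polynomial, and the product (x - 1)^4 is the characteristic polynomial.

(x - 1)^2, (x - 1)^2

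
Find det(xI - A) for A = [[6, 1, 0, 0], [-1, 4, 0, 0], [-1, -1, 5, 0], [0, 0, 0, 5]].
xI - A = [[x - 6, -1, 0, 0], [1, x - 4, 0, 0], [1, 1, x - 5, 0], [0, 0, 0, x - 5]].

Expanding det(xI - A) along the first row:
det(xI - A) = + (x - 6)·det([[x - 4, 0, 0], [1, x - 5, 0], [0, 0, x - 5]]) - (-1)·det([[1, 0, 0], [1, x - 5, 0], [0, 0, x - 5]]) + (0)·det([[1, x - 4, 0], [1, 1, 0], [0, 0, x - 5]]) - (0)·det([[1, x - 4, 0], [1, 1, x - 5], [0, 0, 0]]).

Evaluating gives χ_A(x) = x^4 - 20x^3 + 150x^2 - 500x + 625 = (x - 5)^4.

χ_A(x) = (x - 5)^4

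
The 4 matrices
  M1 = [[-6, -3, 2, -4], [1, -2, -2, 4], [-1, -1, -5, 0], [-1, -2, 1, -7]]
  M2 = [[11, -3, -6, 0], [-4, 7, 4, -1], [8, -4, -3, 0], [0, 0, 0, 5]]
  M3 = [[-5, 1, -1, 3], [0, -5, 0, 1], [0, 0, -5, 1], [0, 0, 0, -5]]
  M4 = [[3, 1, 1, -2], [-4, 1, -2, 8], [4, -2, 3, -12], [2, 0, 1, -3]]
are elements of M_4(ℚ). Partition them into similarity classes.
Characteristic polynomials: χ_{M1} = (x + 5)^4, χ_{M2} = (x - 5)^4, χ_{M3} = (x + 5)^4, χ_{M4} = (x - 1)^4.

{M1, M3}: invariant factors (x + 5)^2, (x + 5)^2.

{M2}: invariant factors x - 5, (x - 5)^3.

{M4}: invariant factors (x - 1)^2, (x - 1)^2.

Matrices are similar if and only if their invariant-factor lists agree; the partition into similarity classes is {M1, M3}, {M2}, {M4}.

3 classes: {M1, M3}, {M2}, {M4}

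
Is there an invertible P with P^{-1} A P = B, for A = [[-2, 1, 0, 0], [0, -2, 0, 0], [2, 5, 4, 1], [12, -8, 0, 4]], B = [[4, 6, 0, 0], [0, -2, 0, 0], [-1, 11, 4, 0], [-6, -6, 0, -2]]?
Both have characteristic polynomial (x - 4)^2(x + 2)^2, but the minimal polynomial of A is (x - 4)^2(x + 2)^2 while the minimal polynomial of B is (x - 4)^2(x + 2). The minimal polynomial is a similarity invariant, so A and B are not similar.

No.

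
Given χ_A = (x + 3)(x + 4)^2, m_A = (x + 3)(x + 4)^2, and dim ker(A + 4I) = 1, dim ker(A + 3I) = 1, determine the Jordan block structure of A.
λ = -4: algebraic multiplicity 2 (exponent in χ_A), largest block size 2 (exponent in m_A), 1 block (geometric multiplicity). This forces block sizes [2].
λ = -3: algebraic multiplicity 1 (exponent in χ_A), largest block size 1 (exponent in m_A), 1 block (geometric multiplicity). This forces block sizes [1].

Jordan blocks: (-4, 2), (-3, 1)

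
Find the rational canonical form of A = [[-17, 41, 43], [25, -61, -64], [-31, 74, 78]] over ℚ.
R = [[0, 0, 5], [1, 0, 3], [0, 1, 0]]

The invariant factors of A (the non-unit diagonal entries of the Smith normal form of xI - A over ℚ[x]) are x^3 - 3x - 5, each dividing the next. The characteristic polynomial is their product, x^3 - 3x - 5.

The rational canonical form is the block-diagonal matrix of companion matrices C(f_i):
R = [[0, 0, 5], [1, 0, 3], [0, 1, 0]].

Note the characteristic polynomial does not split into linear factors over ℚ, so A has no Jordan form over ℚ; the rational canonical form exists over any field.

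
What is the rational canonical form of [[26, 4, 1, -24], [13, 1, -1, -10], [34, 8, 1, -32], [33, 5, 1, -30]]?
The invariant factors of A (the non-unit diagonal entries of the Smith normal form of xI - A over ℚ[x]) are x^2 + x + 4, x^2 + x + 4, each dividing the next. The characteristic polynomial is their product, (x^2 + x + 4)^2.

The rational canonical form is the block-diagonal matrix of companion matrices C(f_i):
R = [[0, -4, 0, 0], [1, -1, 0, 0], [0, 0, 0, -4], [0, 0, 1, -1]].

Note the characteristic polynomial does not split into linear factors over ℚ, so A has no Jordan form over ℚ; the rational canonical form exists over any field.

R = [[0, -4, 0, 0], [1, -1, 0, 0], [0, 0, 0, -4], [0, 0, 1, -1]]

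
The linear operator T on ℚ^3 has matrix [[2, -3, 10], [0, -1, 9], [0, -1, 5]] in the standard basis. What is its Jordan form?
The characteristic polynomial is det(xI - A) = (x - 2)^3, so the eigenvalues are 2 (algebraic multiplicity 3).

For λ = 2: rank(A - 2I) = 2, rank((A - 2I)^2) = 1, rank((A - 2I)^3) = 0. The eigenspace has dimension 3 - 2 = 1, so there is 1 Jordan block; the rank sequence gives block sizes [3].

Assembling the blocks gives the Jordan form J above.

J = [[2, 1, 0], [0, 2, 1], [0, 0, 2]]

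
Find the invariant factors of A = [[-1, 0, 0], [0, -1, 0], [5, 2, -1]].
The Jordan structure of A has elementary divisors (x + 1)^2, (x + 1). Arranging the block sizes at each eigenvalue in decreasing order and taking row products gives the invariant factors.

Invariant factors (smallest first, each dividing the next): x + 1, (x + 1)^2.

Check: the last factor (x + 1)^2 is the minimal polynomial, and the product (x + 1)^3 is the characteristic polynomial.

x + 1, (x + 1)^2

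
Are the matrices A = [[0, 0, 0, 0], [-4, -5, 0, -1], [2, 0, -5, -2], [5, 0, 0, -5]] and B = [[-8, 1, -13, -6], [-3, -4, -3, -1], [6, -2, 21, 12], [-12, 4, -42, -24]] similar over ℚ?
Yes.

Two matrices over a field are similar if and only if they have the same invariant factors.

Both A and B have characteristic polynomial x(x + 5)^3 and minimal polynomial x(x + 5)^2. Computing further, both have invariant factors x + 5, x(x + 5)^2. Hence A and B are similar.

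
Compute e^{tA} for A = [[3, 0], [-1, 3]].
A has Jordan form J = [[3, 1], [0, 3]] with A = PJP^{-1}, so e^{tA} = P e^{tJ} P^{-1}.

For a Jordan block J_k(λ), e^{tJ_k(λ)} = e^{λt} · (I + tN + t^2 N^2/2! + ... + t^{k-1} N^{k-1}/(k-1)!) where N is the nilpotent superdiagonal part.

Assembling the blocks and conjugating back gives the entries of e^{tA} as shown above.

e^{tA} = [[e^{3*t}, 0], [-t*e^{3*t}, e^{3*t}]]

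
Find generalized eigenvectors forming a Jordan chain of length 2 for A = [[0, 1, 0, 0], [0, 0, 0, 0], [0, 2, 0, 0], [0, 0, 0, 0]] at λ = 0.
We seek v_1 ∈ ker(A^2) \ ker(A), then set v_{i+1} = A v_i.

One such chain is v_1 = [[0, 1, -1, 0]]^T, v_2 = [[1, 0, 2, 0]]^T. Check: A v_2 = [[0, 0, 0, 0]]^T = 0.

v_1 = [[0, 1, -1, 0]]^T, v_2 = [[1, 0, 2, 0]]^T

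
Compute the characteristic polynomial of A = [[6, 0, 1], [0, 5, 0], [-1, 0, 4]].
χ_A(x) = (x - 5)^3

xI - A = [[x - 6, 0, -1], [0, x - 5, 0], [1, 0, x - 4]].

Expanding det(xI - A) along the first row:
det(xI - A) = + (x - 6)·det([[x - 5, 0], [0, x - 4]]) - (0)·det([[0, 0], [1, x - 4]]) + (-1)·det([[0, x - 5], [1, 0]]).

Evaluating gives χ_A(x) = x^3 - 15x^2 + 75x - 125 = (x - 5)^3.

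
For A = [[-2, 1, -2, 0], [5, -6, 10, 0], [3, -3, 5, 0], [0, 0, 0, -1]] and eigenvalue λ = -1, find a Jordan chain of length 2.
v_1 = [[0, 1, 0, 0]]^T, v_2 = [[1, -5, -3, 0]]^T

We seek v_1 ∈ ker((A + I)^2) \ ker(A + I), then set v_{i+1} = (A + I) v_i.

One such chain is v_1 = [[0, 1, 0, 0]]^T, v_2 = [[1, -5, -3, 0]]^T. Check: (A + I) v_2 = [[0, 0, 0, 0]]^T = 0.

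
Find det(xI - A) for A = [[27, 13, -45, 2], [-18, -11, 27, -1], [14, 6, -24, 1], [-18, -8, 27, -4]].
χ_A(x) = (x + 3)^4

xI - A = [[x - 27, -13, 45, -2], [18, x + 11, -27, 1], [-14, -6, x + 24, -1], [18, 8, -27, x + 4]].

Expanding det(xI - A) along the first row:
det(xI - A) = + (x - 27)·det([[x + 11, -27, 1], [-6, x + 24, -1], [8, -27, x + 4]]) - (-13)·det([[18, -27, 1], [-14, x + 24, -1], [18, -27, x + 4]]) + (45)·det([[18, x + 11, 1], [-14, -6, -1], [18, 8, x + 4]]) - (-2)·det([[18, x + 11, -27], [-14, -6, x + 24], [18, 8, -27]]).

Evaluating gives χ_A(x) = x^4 + 12x^3 + 54x^2 + 108x + 81 = (x + 3)^4.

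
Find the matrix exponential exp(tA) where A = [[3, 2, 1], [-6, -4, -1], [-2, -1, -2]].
A has Jordan form J = [[-1, 1, 0], [0, -1, 1], [0, 0, -1]] with A = PJP^{-1}, so e^{tA} = P e^{tJ} P^{-1}.

For a Jordan block J_k(λ), e^{tJ_k(λ)} = e^{λt} · (I + tN + t^2 N^2/2! + ... + t^{k-1} N^{k-1}/(k-1)!) where N is the nilpotent superdiagonal part.

Assembling the blocks and conjugating back gives the entries of e^{tA} as shown above.

e^{tA} = [[(t^2 + 4*t + 1)*e^{-t}, t*(t + 4)*e^{-t}/2, t*(t + 2)*e^{-t}/2], [2*t*(-t - 3)*e^{-t}, (-t^2 - 3*t + 1)*e^{-t}, -t*(t + 1)*e^{-t}], [-2*t*e^{-t}, -t*e^{-t}, (1 - t)*e^{-t}]]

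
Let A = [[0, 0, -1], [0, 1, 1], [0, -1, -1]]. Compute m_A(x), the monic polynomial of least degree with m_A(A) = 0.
m_A(x) = x^3

The characteristic polynomial factors as x^3. The minimal polynomial is ∏(x - λ)^{k_λ} where k_λ is the size of the largest Jordan block at λ.

For λ = 0: rank(A) = 2, and the largest Jordan block has size 3 (the smallest k with rank(A^k) = rank(A^(k+1))).

So m_A(x) = x^3.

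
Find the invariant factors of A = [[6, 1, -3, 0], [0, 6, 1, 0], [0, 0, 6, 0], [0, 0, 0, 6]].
The Jordan structure of A has elementary divisors (x - 6)^3, (x - 6). Arranging the block sizes at each eigenvalue in decreasing order and taking row products gives the invariant factors.

Invariant factors (smallest first, each dividing the next): x - 6, (x - 6)^3.

Check: the last factor (x - 6)^3 is the minimal polynomial, and the product (x - 6)^4 is the characteristic polynomial.

x - 6, (x - 6)^3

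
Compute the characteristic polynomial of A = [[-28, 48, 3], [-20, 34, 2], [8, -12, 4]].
χ_A(x) = (x - 4)^2(x - 2)

xI - A = [[x + 28, -48, -3], [20, x - 34, -2], [-8, 12, x - 4]].

Expanding det(xI - A) along the first row:
det(xI - A) = + (x + 28)·det([[x - 34, -2], [12, x - 4]]) - (-48)·det([[20, -2], [-8, x - 4]]) + (-3)·det([[20, x - 34], [-8, 12]]).

Evaluating gives χ_A(x) = x^3 - 10x^2 + 32x - 32 = (x - 4)^2(x - 2).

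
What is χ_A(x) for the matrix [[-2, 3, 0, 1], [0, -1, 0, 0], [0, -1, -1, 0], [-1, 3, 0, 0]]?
χ_A(x) = (x + 1)^4

xI - A = [[x + 2, -3, 0, -1], [0, x + 1, 0, 0], [0, 1, x + 1, 0], [1, -3, 0, x]].

Expanding det(xI - A) along the first row:
det(xI - A) = + (x + 2)·det([[x + 1, 0, 0], [1, x + 1, 0], [-3, 0, x]]) - (-3)·det([[0, 0, 0], [0, x + 1, 0], [1, 0, x]]) + (0)·det([[0, x + 1, 0], [0, 1, 0], [1, -3, x]]) - (-1)·det([[0, x + 1, 0], [0, 1, x + 1], [1, -3, 0]]).

Evaluating gives χ_A(x) = x^4 + 4x^3 + 6x^2 + 4x + 1 = (x + 1)^4.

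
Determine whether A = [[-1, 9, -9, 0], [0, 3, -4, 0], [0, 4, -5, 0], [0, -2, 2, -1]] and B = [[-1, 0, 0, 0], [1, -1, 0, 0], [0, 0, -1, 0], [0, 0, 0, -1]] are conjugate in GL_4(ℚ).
Yes.

Two matrices over a field are similar if and only if they have the same invariant factors.

Both A and B have characteristic polynomial (x + 1)^4 and minimal polynomial (x + 1)^2. Computing further, both have invariant factors x + 1, x + 1, (x + 1)^2. Hence A and B are similar.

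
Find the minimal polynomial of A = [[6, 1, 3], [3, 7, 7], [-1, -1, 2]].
The characteristic polynomial factors as (x - 5)^3. The minimal polynomial is ∏(x - λ)^{k_λ} where k_λ is the size of the largest Jordan block at λ.

For λ = 5: rank(A - 5I) = 2, and the largest Jordan block has size 3 (the smallest k with rank((A - 5I)^k) = rank((A - 5I)^(k+1))).

So m_A(x) = (x - 5)^3.

m_A(x) = (x - 5)^3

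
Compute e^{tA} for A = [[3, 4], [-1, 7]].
A has Jordan form J = [[5, 1], [0, 5]] with A = PJP^{-1}, so e^{tA} = P e^{tJ} P^{-1}.

For a Jordan block J_k(λ), e^{tJ_k(λ)} = e^{λt} · (I + tN + t^2 N^2/2! + ... + t^{k-1} N^{k-1}/(k-1)!) where N is the nilpotent superdiagonal part.

Assembling the blocks and conjugating back gives the entries of e^{tA} as shown above.

e^{tA} = [[(1 - 2*t)*e^{5*t}, 4*t*e^{5*t}], [-t*e^{5*t}, (2*t + 1)*e^{5*t}]]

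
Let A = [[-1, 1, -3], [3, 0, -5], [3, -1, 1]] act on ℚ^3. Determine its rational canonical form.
R = [[0, 0, -4], [1, 0, 0], [0, 1, 0]]

The invariant factors of A (the non-unit diagonal entries of the Smith normal form of xI - A over ℚ[x]) are x^3 + 4, each dividing the next. The characteristic polynomial is their product, x^3 + 4.

The rational canonical form is the block-diagonal matrix of companion matrices C(f_i):
R = [[0, 0, -4], [1, 0, 0], [0, 1, 0]].

Note the characteristic polynomial does not split into linear factors over ℚ, so A has no Jordan form over ℚ; the rational canonical form exists over any field.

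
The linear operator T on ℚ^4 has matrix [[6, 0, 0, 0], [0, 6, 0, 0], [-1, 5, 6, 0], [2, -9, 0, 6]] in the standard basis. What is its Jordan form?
J = [[6, 1, 0, 0], [0, 6, 0, 0], [0, 0, 6, 1], [0, 0, 0, 6]]

The characteristic polynomial is det(xI - A) = (x - 6)^4, so the eigenvalues are 6 (algebraic multiplicity 4).

For λ = 6: rank(A - 6I) = 2, rank((A - 6I)^2) = 0. The eigenspace has dimension 4 - 2 = 2, so there are 2 Jordan blocks; the rank sequence gives block sizes [2, 2].

Assembling the blocks gives the Jordan form J above.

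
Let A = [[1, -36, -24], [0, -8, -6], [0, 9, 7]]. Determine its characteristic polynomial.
χ_A(x) = (x - 1)^2(x + 2)

xI - A = [[x - 1, 36, 24], [0, x + 8, 6], [0, -9, x - 7]].

Expanding det(xI - A) along the first row:
det(xI - A) = + (x - 1)·det([[x + 8, 6], [-9, x - 7]]) - (36)·det([[0, 6], [0, x - 7]]) + (24)·det([[0, x + 8], [0, -9]]).

Evaluating gives χ_A(x) = x^3 - 3x + 2 = (x - 1)^2(x + 2).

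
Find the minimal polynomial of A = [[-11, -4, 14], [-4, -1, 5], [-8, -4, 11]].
m_A(x) = (x - 1)^2(x + 3)

The characteristic polynomial factors as (x - 1)^2(x + 3). The minimal polynomial is ∏(x - λ)^{k_λ} where k_λ is the size of the largest Jordan block at λ.

For λ = -3: rank(A + 3I) = 2, and the largest Jordan block has size 1 (the smallest k with rank((A + 3I)^k) = rank((A + 3I)^(k+1))).
For λ = 1: rank(A - I) = 2, and the largest Jordan block has size 2 (the smallest k with rank((A - I)^k) = rank((A - I)^(k+1))).

So m_A(x) = (x - 1)^2(x + 3).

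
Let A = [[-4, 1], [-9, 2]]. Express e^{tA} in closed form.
A has Jordan form J = [[-1, 1], [0, -1]] with A = PJP^{-1}, so e^{tA} = P e^{tJ} P^{-1}.

For a Jordan block J_k(λ), e^{tJ_k(λ)} = e^{λt} · (I + tN + t^2 N^2/2! + ... + t^{k-1} N^{k-1}/(k-1)!) where N is the nilpotent superdiagonal part.

Assembling the blocks and conjugating back gives the entries of e^{tA} as shown above.

e^{tA} = [[(1 - 3*t)*e^{-t}, t*e^{-t}], [-9*t*e^{-t}, (3*t + 1)*e^{-t}]]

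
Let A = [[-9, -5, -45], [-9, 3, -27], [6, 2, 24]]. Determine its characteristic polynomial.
xI - A = [[x + 9, 5, 45], [9, x - 3, 27], [-6, -2, x - 24]].

Expanding det(xI - A) along the first row:
det(xI - A) = + (x + 9)·det([[x - 3, 27], [-2, x - 24]]) - (5)·det([[9, 27], [-6, x - 24]]) + (45)·det([[9, x - 3], [-6, -2]]).

Evaluating gives χ_A(x) = x^3 - 18x^2 + 108x - 216 = (x - 6)^3.

χ_A(x) = (x - 6)^3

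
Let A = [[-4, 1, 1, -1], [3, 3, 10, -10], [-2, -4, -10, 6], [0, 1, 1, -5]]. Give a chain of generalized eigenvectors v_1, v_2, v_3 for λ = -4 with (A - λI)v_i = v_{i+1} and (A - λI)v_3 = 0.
We seek v_1 ∈ ker((A + 4I)^3) \ ker((A + 4I)^2), then set v_{i+1} = (A + 4I) v_i.

One such chain is v_1 = [[0, -1, 1, 0]]^T, v_2 = [[0, 3, -2, 0]]^T, v_3 = [[1, 1, 0, 1]]^T. Check: (A + 4I) v_3 = [[0, 0, 0, 0]]^T = 0.

v_1 = [[0, -1, 1, 0]]^T, v_2 = [[0, 3, -2, 0]]^T, v_3 = [[1, 1, 0, 1]]^T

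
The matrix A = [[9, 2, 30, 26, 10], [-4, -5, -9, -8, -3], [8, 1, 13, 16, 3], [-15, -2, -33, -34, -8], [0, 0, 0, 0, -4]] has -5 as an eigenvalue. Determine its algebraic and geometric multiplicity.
algebraic multiplicity 1, geometric multiplicity 1

The characteristic polynomial is (x + 4)^4(x + 5), so the factor x + 5 appears with exponent 1: the algebraic multiplicity is 1.

rank(A + 5I) = 4, so the eigenspace has dimension 5 - 4 = 1: the geometric multiplicity is 1.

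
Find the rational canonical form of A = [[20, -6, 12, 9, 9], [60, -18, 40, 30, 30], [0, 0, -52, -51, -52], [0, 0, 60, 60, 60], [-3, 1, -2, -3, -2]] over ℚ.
R = [[2, 0, 0, 0, 0], [0, 0, 0, 0, 60], [0, 1, 0, 0, -52], [0, 0, 1, 0, 3], [0, 0, 0, 1, 6]]

The invariant factors of A (the non-unit diagonal entries of the Smith normal form of xI - A over ℚ[x]) are x - 2, (x - 5)(x - 2)^2(x + 3), each dividing the next. The characteristic polynomial is their product, (x - 5)(x - 2)^3(x + 3).

The rational canonical form is the block-diagonal matrix of companion matrices C(f_i):
R = [[2, 0, 0, 0, 0], [0, 0, 0, 0, 60], [0, 1, 0, 0, -52], [0, 0, 1, 0, 3], [0, 0, 0, 1, 6]].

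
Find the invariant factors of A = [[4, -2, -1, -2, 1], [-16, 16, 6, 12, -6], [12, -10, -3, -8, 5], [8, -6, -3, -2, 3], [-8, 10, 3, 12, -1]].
The Jordan structure of A has elementary divisors (x - 2)^2, (x - 2), (x - 4), (x - 4). Arranging the block sizes at each eigenvalue in decreasing order and taking row products gives the invariant factors.

Invariant factors (smallest first, each dividing the next): (x - 4)(x - 2), (x - 4)(x - 2)^2.

Check: the last factor (x - 4)(x - 2)^2 is the minimal polynomial, and the product (x - 4)^2(x - 2)^3 is the characteristic polynomial.

(x - 4)(x - 2), (x - 4)(x - 2)^2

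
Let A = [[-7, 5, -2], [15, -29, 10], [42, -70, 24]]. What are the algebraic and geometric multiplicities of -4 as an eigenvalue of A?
algebraic multiplicity 3, geometric multiplicity 2

The characteristic polynomial is (x + 4)^3, so the factor x + 4 appears with exponent 3: the algebraic multiplicity is 3.

rank(A + 4I) = 1, so the eigenspace has dimension 3 - 1 = 2: the geometric multiplicity is 2.

Since 2 < 3, A is not diagonalizable.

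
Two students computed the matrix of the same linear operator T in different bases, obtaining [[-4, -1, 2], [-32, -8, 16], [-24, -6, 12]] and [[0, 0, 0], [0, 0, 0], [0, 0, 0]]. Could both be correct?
No.

Both have characteristic polynomial x^3, but the minimal polynomial of A is x^2 while the minimal polynomial of B is x. The minimal polynomial is a similarity invariant, so A and B are not similar.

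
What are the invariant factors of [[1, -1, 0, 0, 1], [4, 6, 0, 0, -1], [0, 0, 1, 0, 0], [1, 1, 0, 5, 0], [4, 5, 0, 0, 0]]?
The Jordan structure of A has elementary divisors (x - 1)^2, (x - 1), (x - 5)^2. Arranging the block sizes at each eigenvalue in decreasing order and taking row products gives the invariant factors.

Invariant factors (smallest first, each dividing the next): x - 1, (x - 5)^2(x - 1)^2.

Check: the last factor (x - 5)^2(x - 1)^2 is the minimal polynomial, and the product (x - 5)^2(x - 1)^3 is the characteristic polynomial.

x - 1, (x - 5)^2(x - 1)^2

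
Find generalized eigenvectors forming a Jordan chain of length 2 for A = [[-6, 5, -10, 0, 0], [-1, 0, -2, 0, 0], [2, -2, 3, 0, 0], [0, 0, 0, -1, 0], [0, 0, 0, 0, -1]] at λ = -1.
v_1 = [[0, 1, 0, 0, 0]]^T, v_2 = [[5, 1, -2, 0, 0]]^T

We seek v_1 ∈ ker((A + I)^2) \ ker(A + I), then set v_{i+1} = (A + I) v_i.

One such chain is v_1 = [[0, 1, 0, 0, 0]]^T, v_2 = [[5, 1, -2, 0, 0]]^T. Check: (A + I) v_2 = [[0, 0, 0, 0, 0]]^T = 0.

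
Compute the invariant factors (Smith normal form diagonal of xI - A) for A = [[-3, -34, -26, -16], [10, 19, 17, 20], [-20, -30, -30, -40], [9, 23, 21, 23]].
The Jordan structure of A has elementary divisors (x + 5), (x - 4), (x - 5)^2. Arranging the block sizes at each eigenvalue in decreasing order and taking row products gives the invariant factors.

Invariant factors (smallest first, each dividing the next): (x - 5)^2(x - 4)(x + 5).

Check: the last factor (x - 5)^2(x - 4)(x + 5) is the minimal polynomial, and the product (x - 5)^2(x - 4)(x + 5) is the characteristic polynomial.

(x - 5)^2(x - 4)(x + 5)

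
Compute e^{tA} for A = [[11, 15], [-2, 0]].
e^{tA} = [[(6*e^{t} - 5)*e^{5*t}, 15*(e^{t} - 1)*e^{5*t}], [2*(1 - e^{t})*e^{5*t}, (6 - 5*e^{t})*e^{5*t}]]

A has Jordan form J = [[5, 0], [0, 6]] with A = PJP^{-1}, so e^{tA} = P e^{tJ} P^{-1}.

For a Jordan block J_k(λ), e^{tJ_k(λ)} = e^{λt} · (I + tN + t^2 N^2/2! + ... + t^{k-1} N^{k-1}/(k-1)!) where N is the nilpotent superdiagonal part.

Assembling the blocks and conjugating back gives the entries of e^{tA} as shown above.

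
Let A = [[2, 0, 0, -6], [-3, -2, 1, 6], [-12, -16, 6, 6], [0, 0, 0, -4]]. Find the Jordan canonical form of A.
The characteristic polynomial is det(xI - A) = (x - 2)^3(x + 4), so the eigenvalues are -4 (algebraic multiplicity 1), 2 (algebraic multiplicity 3).

For λ = -4: algebraic multiplicity 1 gives one 1×1 block.

For λ = 2: rank(A - 2I) = 2, rank((A - 2I)^2) = 1. The eigenspace has dimension 4 - 2 = 2, so there are 2 Jordan blocks; the rank sequence gives block sizes [2, 1].

Assembling the blocks gives the Jordan form J above.

J = [[-4, 0, 0, 0], [0, 2, 1, 0], [0, 0, 2, 0], [0, 0, 0, 2]]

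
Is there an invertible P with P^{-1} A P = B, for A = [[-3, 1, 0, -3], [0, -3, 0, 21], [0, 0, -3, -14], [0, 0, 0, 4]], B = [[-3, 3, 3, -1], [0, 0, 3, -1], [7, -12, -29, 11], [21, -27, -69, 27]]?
Yes.

Two matrices over a field are similar if and only if they have the same invariant factors.

Both A and B have characteristic polynomial (x - 4)(x + 3)^3 and minimal polynomial (x - 4)(x + 3)^2. Computing further, both have invariant factors x + 3, (x - 4)(x + 3)^2. Hence A and B are similar.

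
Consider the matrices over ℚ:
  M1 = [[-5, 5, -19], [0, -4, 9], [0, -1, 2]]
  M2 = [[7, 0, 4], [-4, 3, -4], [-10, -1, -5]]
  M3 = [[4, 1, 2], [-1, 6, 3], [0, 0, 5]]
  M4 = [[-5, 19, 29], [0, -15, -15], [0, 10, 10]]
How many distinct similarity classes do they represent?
Characteristic polynomials: χ_{M1} = (x + 1)^2(x + 5), χ_{M2} = (x - 3)(x - 1)^2, χ_{M3} = (x - 5)^3, χ_{M4} = x(x + 5)^2.

{M1}: invariant factors (x + 1)^2(x + 5).

{M2}: invariant factors (x - 3)(x - 1)^2.

{M3}: invariant factors (x - 5)^3.

{M4}: invariant factors x(x + 5)^2.

Matrices are similar if and only if their invariant-factor lists agree; the partition into similarity classes is {M1}, {M2}, {M3}, {M4}.

4 classes: {M1}, {M2}, {M3}, {M4}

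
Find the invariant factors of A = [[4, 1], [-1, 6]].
The Jordan structure of A has elementary divisors (x - 5)^2. Arranging the block sizes at each eigenvalue in decreasing order and taking row products gives the invariant factors.

Invariant factors (smallest first, each dividing the next): (x - 5)^2.

Check: the last factor (x - 5)^2 is the minimal polynomial, and the product (x - 5)^2 is the characteristic polynomial.

(x - 5)^2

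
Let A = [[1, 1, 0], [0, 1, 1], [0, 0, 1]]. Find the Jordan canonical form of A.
The characteristic polynomial is det(xI - A) = (x - 1)^3, so the eigenvalues are 1 (algebraic multiplicity 3).

For λ = 1: rank(A - I) = 2, rank((A - I)^2) = 1, rank((A - I)^3) = 0. The eigenspace has dimension 3 - 2 = 1, so there is 1 Jordan block; the rank sequence gives block sizes [3].

Assembling the blocks gives the Jordan form J above.

J = [[1, 1, 0], [0, 1, 1], [0, 0, 1]]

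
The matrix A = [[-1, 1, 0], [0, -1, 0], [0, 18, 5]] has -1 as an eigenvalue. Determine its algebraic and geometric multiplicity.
algebraic multiplicity 2, geometric multiplicity 1

The characteristic polynomial is (x - 5)(x + 1)^2, so the factor x + 1 appears with exponent 2: the algebraic multiplicity is 2.

rank(A + I) = 2, so the eigenspace has dimension 3 - 2 = 1: the geometric multiplicity is 1.

Since 1 < 2, A is not diagonalizable.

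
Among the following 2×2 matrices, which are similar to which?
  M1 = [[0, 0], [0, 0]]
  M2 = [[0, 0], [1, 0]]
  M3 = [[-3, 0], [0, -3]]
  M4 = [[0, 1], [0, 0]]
3 classes: {M1}, {M2, M4}, {M3}

Characteristic polynomials: χ_{M1} = x^2, χ_{M2} = x^2, χ_{M3} = (x + 3)^2, χ_{M4} = x^2.

{M1}: invariant factors x, x.

{M2, M4}: invariant factors x^2.

{M3}: invariant factors x + 3, x + 3.

Matrices are similar if and only if their invariant-factor lists agree; the partition into similarity classes is {M1}, {M2, M4}, {M3}.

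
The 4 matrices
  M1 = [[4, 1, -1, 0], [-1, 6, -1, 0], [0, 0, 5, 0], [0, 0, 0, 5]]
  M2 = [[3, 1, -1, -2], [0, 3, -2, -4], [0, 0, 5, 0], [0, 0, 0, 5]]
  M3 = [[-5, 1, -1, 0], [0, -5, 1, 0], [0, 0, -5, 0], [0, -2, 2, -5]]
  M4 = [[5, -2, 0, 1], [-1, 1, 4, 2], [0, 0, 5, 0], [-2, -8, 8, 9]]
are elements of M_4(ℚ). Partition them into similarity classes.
4 classes: {M1}, {M2}, {M3}, {M4}

Characteristic polynomials: χ_{M1} = (x - 5)^4, χ_{M2} = (x - 5)^2(x - 3)^2, χ_{M3} = (x + 5)^4, χ_{M4} = (x - 5)^4.

{M1}: invariant factors x - 5, x - 5, (x - 5)^2.

{M2}: invariant factors x - 5, (x - 5)(x - 3)^2.

{M3}: invariant factors x + 5, (x + 5)^3.

{M4}: invariant factors x - 5, (x - 5)^3.

Matrices are similar if and only if their invariant-factor lists agree; the partition into similarity classes is {M1}, {M2}, {M3}, {M4}.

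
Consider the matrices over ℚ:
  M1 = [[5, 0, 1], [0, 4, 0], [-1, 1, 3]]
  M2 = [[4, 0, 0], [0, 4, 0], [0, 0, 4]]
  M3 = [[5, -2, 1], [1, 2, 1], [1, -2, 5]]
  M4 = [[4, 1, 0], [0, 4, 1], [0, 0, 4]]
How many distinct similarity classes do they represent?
Characteristic polynomials: χ_{M1} = (x - 4)^3, χ_{M2} = (x - 4)^3, χ_{M3} = (x - 4)^3, χ_{M4} = (x - 4)^3.

{M1, M4}: invariant factors (x - 4)^3.

{M2}: invariant factors x - 4, x - 4, x - 4.

{M3}: invariant factors x - 4, (x - 4)^2.

Matrices are similar if and only if their invariant-factor lists agree; the partition into similarity classes is {M1, M4}, {M2}, {M3}.

3 classes: {M1, M4}, {M2}, {M3}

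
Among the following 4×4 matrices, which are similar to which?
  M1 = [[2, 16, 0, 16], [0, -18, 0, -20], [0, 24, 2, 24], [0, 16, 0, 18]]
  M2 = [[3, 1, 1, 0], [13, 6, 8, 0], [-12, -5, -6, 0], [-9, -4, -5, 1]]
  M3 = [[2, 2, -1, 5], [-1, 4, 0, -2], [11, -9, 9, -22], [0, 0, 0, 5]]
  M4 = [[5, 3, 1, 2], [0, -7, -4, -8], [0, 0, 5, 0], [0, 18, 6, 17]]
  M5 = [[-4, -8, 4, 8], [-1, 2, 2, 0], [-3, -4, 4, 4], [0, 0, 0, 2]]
5 classes: {M1}, {M2}, {M3}, {M4}, {M5}

Characteristic polynomials: χ_{M1} = (x - 2)^3(x + 2), χ_{M2} = (x - 1)^4, χ_{M3} = (x - 5)^4, χ_{M4} = (x - 5)^4, χ_{M5} = (x - 2)^3(x + 2).

{M1}: invariant factors x - 2, x - 2, (x - 2)(x + 2).

{M2}: invariant factors x - 1, (x - 1)^3.

{M3}: invariant factors x - 5, (x - 5)^3.

{M4}: invariant factors x - 5, x - 5, (x - 5)^2.

{M5}: invariant factors x - 2, (x - 2)^2(x + 2).

Matrices are similar if and only if their invariant-factor lists agree; the partition into similarity classes is {M1}, {M2}, {M3}, {M4}, {M5}.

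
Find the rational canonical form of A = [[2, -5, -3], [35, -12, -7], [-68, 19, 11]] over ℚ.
R = [[0, 0, 0], [1, 0, 30], [0, 1, 1]]

The invariant factors of A (the non-unit diagonal entries of the Smith normal form of xI - A over ℚ[x]) are x(x - 6)(x + 5), each dividing the next. The characteristic polynomial is their product, x(x - 6)(x + 5).

The rational canonical form is the block-diagonal matrix of companion matrices C(f_i):
R = [[0, 0, 0], [1, 0, 30], [0, 1, 1]].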